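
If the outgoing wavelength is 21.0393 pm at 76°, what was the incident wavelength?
19.2000 pm

From λ' = λ + Δλ, we have λ = λ' - Δλ

First calculate the Compton shift:
Δλ = λ_C(1 - cos θ)
Δλ = 2.4263 × (1 - cos(76°))
Δλ = 2.4263 × 0.7581
Δλ = 1.8393 pm

Initial wavelength:
λ = λ' - Δλ
λ = 21.0393 - 1.8393
λ = 19.2000 pm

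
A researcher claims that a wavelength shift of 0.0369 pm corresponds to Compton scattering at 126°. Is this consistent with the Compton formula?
No, inconsistent

Calculate the expected shift for θ = 126°:

Δλ_expected = λ_C(1 - cos(126°))
Δλ_expected = 2.4263 × (1 - cos(126°))
Δλ_expected = 2.4263 × 1.5878
Δλ_expected = 3.8525 pm

Given shift: 0.0369 pm
Expected shift: 3.8525 pm
Difference: 3.8156 pm

The values do not match. The given shift corresponds to θ ≈ 10.0°, not 126°.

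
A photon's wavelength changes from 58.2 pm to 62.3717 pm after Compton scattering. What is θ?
136.00°

First find the wavelength shift:
Δλ = λ' - λ = 62.3717 - 58.2 = 4.1717 pm

Using Δλ = λ_C(1 - cos θ), with λ_C = h/(m_e·c) ≈ 2.42631024 pm:
cos θ = 1 - Δλ/λ_C
cos θ = 1 - 4.1717/2.42631024
cos θ = -0.719360

θ = arccos(-0.719360)
θ = 136.00°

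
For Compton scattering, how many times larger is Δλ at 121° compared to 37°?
121° produces the larger shift by a factor of 7.524

Calculate both shifts using Δλ = λ_C(1 - cos θ):

For θ₁ = 37°:
Δλ₁ = 2.4263 × (1 - cos(37°))
Δλ₁ = 2.4263 × 0.2014
Δλ₁ = 0.4886 pm

For θ₂ = 121°:
Δλ₂ = 2.4263 × (1 - cos(121°))
Δλ₂ = 2.4263 × 1.5150
Δλ₂ = 3.6760 pm

The 121° angle produces the larger shift.
Ratio: 3.6760/0.4886 = 7.524

(Intermediate values are shown rounded; full precision is carried through to the final answer.)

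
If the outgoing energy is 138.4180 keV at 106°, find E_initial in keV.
211.4999 keV

Convert final energy to wavelength (hc ≈ 1239.842 keV·pm):
λ' = hc/E' = 1239.842 / 138.4180 = 8.9572 pm

Calculate the Compton shift:
Δλ = λ_C(1 - cos(106°))
Δλ = 2.4263 × (1 - cos(106°))
Δλ = 3.0951 pm

Initial wavelength:
λ = λ' - Δλ = 8.9572 - 3.0951 = 5.8621 pm

Initial energy:
E = hc/λ = 1239.842 / 5.8621 = 211.4999 keV

(Intermediate values are shown rounded; full precision is carried through to the final answer.)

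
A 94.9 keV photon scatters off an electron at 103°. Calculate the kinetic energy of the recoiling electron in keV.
17.5878 keV

By energy conservation: K_e = E_initial - E_final

First find the scattered photon energy:
Initial wavelength: λ = hc/E = 13.0647 pm
Compton shift: Δλ = λ_C(1 - cos(103°)) = 2.9721 pm
Final wavelength: λ' = 13.0647 + 2.9721 = 16.0368 pm
Final photon energy: E' = hc/λ' = 77.3122 keV

Electron kinetic energy:
K_e = E - E' = 94.9000 - 77.3122 = 17.5878 keV

(Intermediate values are shown rounded; full precision is carried through to the final answer.)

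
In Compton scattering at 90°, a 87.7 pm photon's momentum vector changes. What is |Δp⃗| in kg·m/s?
1.0542e-23 kg·m/s

Photon momentum magnitude is p = h/λ.

Initial momentum:
p₀ = h/λ = 6.6261e-34/8.7700e-11 = 7.5554e-24 kg·m/s

After scattering:
λ' = λ + Δλ = 87.7 + 2.4263 = 90.1263 pm
p' = h/λ' = 6.6261e-34/9.0126e-11 = 7.3520e-24 kg·m/s

Momentum is a vector; the scattered photon's direction makes angle θ = 90° with the incident direction. The magnitude of the vector change Δp⃗ = p⃗₀ − p⃗' is found from the law of cosines:
|Δp⃗|² = p₀² + p'² − 2p₀p'cos θ
|Δp⃗|² = (7.5554e-24)² + (7.3520e-24)² − 2·7.5554e-24·7.3520e-24·cos(90°)
|Δp⃗| = 1.0542e-23 kg·m/s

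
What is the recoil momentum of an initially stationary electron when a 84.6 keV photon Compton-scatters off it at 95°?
6.1760e-23 kg·m/s

The electron is initially at rest, so by conservation of momentum:
p⃗_e = p⃗₀ − p⃗'  (incident photon momentum minus scattered photon momentum)

Photon momentum magnitudes (p = h/λ = E/c):
λ₀ = hc/E₀ = 14.6553 pm → p₀ = h/λ₀ = 4.5213e-23 kg·m/s
Δλ = λ_C(1 − cos 95°) = 2.6378 pm
λ' = 17.2931 pm → p' = h/λ' = 3.8316e-23 kg·m/s

The scattered photon makes angle θ = 95° with the incident direction, so by the law of cosines:
|p⃗_e|² = p₀² + p'² − 2p₀p'cos θ
|p⃗_e|² = (4.5213e-23)² + (3.8316e-23)² − 2·4.5213e-23·3.8316e-23·cos(95°)
|p⃗_e| = 6.1760e-23 kg·m/s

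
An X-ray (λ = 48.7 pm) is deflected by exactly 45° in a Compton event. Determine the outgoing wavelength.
49.4106 pm

Using the Compton formula: λ' = λ + λ_C(1 − cos θ)

For θ = 45°, cos θ = √2/2 (exact) ≈ 0.7071, so:
1 − cos 45° = 1 − (√2/2) ≈ 0.2929

Δλ = λ_C × 0.2929 = 2.4263 × 0.2929 = 0.7106 pm

λ' = 48.7 + 0.7106 = 49.4106 pm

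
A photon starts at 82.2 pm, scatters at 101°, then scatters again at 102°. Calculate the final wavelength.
88.0200 pm

Apply Compton shift twice:

First scattering at θ₁ = 101°:
Δλ₁ = λ_C(1 - cos(101°))
Δλ₁ = 2.4263 × 1.1908
Δλ₁ = 2.8893 pm

After first scattering:
λ₁ = 82.2 + 2.8893 = 85.0893 pm

Second scattering at θ₂ = 102°:
Δλ₂ = λ_C(1 - cos(102°))
Δλ₂ = 2.4263 × 1.2079
Δλ₂ = 2.9308 pm

Final wavelength:
λ₂ = 85.0893 + 2.9308 = 88.0200 pm

Total shift: Δλ_total = 2.8893 + 2.9308 = 5.8200 pm

(Intermediate values are shown rounded; full precision is carried through to the final answer.)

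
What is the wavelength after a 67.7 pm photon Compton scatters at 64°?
69.0627 pm

Using the Compton scattering formula:
λ' = λ + Δλ = λ + λ_C(1 - cos θ)

Given:
- Initial wavelength λ = 67.7 pm
- Scattering angle θ = 64°
- Compton wavelength λ_C ≈ 2.4263 pm

Calculate the shift:
Δλ = 2.4263 × (1 - cos(64°))
Δλ = 2.4263 × 0.5616
Δλ = 1.3627 pm

Final wavelength:
λ' = 67.7 + 1.3627 = 69.0627 pm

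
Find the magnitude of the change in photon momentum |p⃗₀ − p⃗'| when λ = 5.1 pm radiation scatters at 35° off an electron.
7.5681e-23 kg·m/s

Photon momentum magnitude is p = h/λ.

Initial momentum:
p₀ = h/λ = 6.6261e-34/5.1000e-12 = 1.2992e-22 kg·m/s

After scattering:
λ' = λ + Δλ = 5.1 + 0.4388 = 5.5388 pm
p' = h/λ' = 6.6261e-34/5.5388e-12 = 1.1963e-22 kg·m/s

Momentum is a vector; the scattered photon's direction makes angle θ = 35° with the incident direction. The magnitude of the vector change Δp⃗ = p⃗₀ − p⃗' is found from the law of cosines:
|Δp⃗|² = p₀² + p'² − 2p₀p'cos θ
|Δp⃗|² = (1.2992e-22)² + (1.1963e-22)² − 2·1.2992e-22·1.1963e-22·cos(35°)
|Δp⃗| = 7.5681e-23 kg·m/s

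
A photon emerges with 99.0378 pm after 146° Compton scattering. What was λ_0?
94.6000 pm

From λ' = λ + Δλ, we have λ = λ' - Δλ

First calculate the Compton shift:
Δλ = λ_C(1 - cos θ)
Δλ = 2.4263 × (1 - cos(146°))
Δλ = 2.4263 × 1.8290
Δλ = 4.4378 pm

Initial wavelength:
λ = λ' - Δλ
λ = 99.0378 - 4.4378
λ = 94.6000 pm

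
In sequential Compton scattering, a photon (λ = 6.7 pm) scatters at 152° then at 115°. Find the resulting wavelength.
14.7203 pm

Apply Compton shift twice:

First scattering at θ₁ = 152°:
Δλ₁ = λ_C(1 - cos(152°))
Δλ₁ = 2.4263 × 1.8829
Δλ₁ = 4.5686 pm

After first scattering:
λ₁ = 6.7 + 4.5686 = 11.2686 pm

Second scattering at θ₂ = 115°:
Δλ₂ = λ_C(1 - cos(115°))
Δλ₂ = 2.4263 × 1.4226
Δλ₂ = 3.4517 pm

Final wavelength:
λ₂ = 11.2686 + 3.4517 = 14.7203 pm

Total shift: Δλ_total = 4.5686 + 3.4517 = 8.0203 pm

(Intermediate values are shown rounded; full precision is carried through to the final answer.)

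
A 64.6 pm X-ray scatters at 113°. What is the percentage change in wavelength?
5.2234%

Calculate the Compton shift:
Δλ = λ_C(1 - cos(113°))
Δλ = 2.4263 × (1 - cos(113°))
Δλ = 2.4263 × 1.3907
Δλ = 3.3743 pm

Percentage change:
(Δλ/λ₀) × 100 = (3.3743/64.6) × 100
= 5.2234%

(Intermediate values are shown rounded; full precision is carried through to the final answer.)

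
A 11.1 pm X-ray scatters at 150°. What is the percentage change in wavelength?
40.7888%

Calculate the Compton shift:
Δλ = λ_C(1 - cos(150°))
Δλ = 2.4263 × (1 - cos(150°))
Δλ = 2.4263 × 1.8660
Δλ = 4.5276 pm

Percentage change:
(Δλ/λ₀) × 100 = (4.5276/11.1) × 100
= 40.7888%

(Intermediate values are shown rounded; full precision is carried through to the final answer.)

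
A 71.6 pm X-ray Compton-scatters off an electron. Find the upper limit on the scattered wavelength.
76.4526 pm (at θ = 180°)

The Compton shift is Δλ = λ_C(1 − cos θ).

Since cos θ ranges from −1 to 1, the factor (1 − cos θ) ranges from 0 to 2; the maximum shift occurs at θ = 180° (backscattering):
Δλ_max = 2λ_C = 2 × 2.4263 pm = 4.8526 pm

Maximum scattered wavelength:
λ'_max = λ₀ + Δλ_max = 71.6 + 4.8526 = 76.4526 pm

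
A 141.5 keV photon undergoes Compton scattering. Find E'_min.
91.0661 keV (at θ = 180°)

The scattered photon has minimum energy when its wavelength is maximum, i.e., when the Compton shift Δλ = λ_C(1 − cos θ) is maximum. This occurs at θ = 180° (backscattering), giving Δλ_max = 2λ_C = 4.8526 pm.

Initial wavelength: λ₀ = hc/E₀ = 8.7621 pm
Maximum final wavelength: λ'_max = λ₀ + 2λ_C = 8.7621 + 4.8526 = 13.6148 pm
Minimum final energy: E'_min = hc/λ'_max = 91.0661 keV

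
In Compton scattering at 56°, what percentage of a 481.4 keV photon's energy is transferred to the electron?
0.2934 (or 29.34%)

Calculate initial and final photon energies:

Initial: E₀ = 481.4 keV → λ₀ = 2.5755 pm
Compton shift: Δλ = 1.0695 pm
Final wavelength: λ' = 3.6450 pm
Final energy: E' = 340.1462 keV

Fractional energy loss:
(E₀ - E')/E₀ = (481.4000 - 340.1462)/481.4000
= 141.2538/481.4000
= 0.2934
= 29.34%

(Intermediate values are shown rounded; full precision is carried through to the final answer.)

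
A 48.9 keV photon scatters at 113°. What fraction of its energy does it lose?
0.1175 (or 11.75%)

Calculate initial and final photon energies:

Initial: E₀ = 48.9 keV → λ₀ = 25.3546 pm
Compton shift: Δλ = 3.3743 pm
Final wavelength: λ' = 28.7290 pm
Final energy: E' = 43.1565 keV

Fractional energy loss:
(E₀ - E')/E₀ = (48.9000 - 43.1565)/48.9000
= 5.7435/48.9000
= 0.1175
= 11.75%

(Intermediate values are shown rounded; full precision is carried through to the final answer.)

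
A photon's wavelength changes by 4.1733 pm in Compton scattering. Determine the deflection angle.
136.06°

From the Compton formula Δλ = λ_C(1 - cos θ), we can solve for θ:

cos θ = 1 - Δλ/λ_C

Given:
- Δλ = 4.1733 pm
- λ_C = h/(m_e·c) ≈ 2.42631024 pm

cos θ = 1 - 4.1733/2.42631024
cos θ = 1 - 1.720019
cos θ = -0.720019

θ = arccos(-0.720019)
θ = 136.06°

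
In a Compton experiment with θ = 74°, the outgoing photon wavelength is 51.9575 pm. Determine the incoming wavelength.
50.2000 pm

From λ' = λ + Δλ, we have λ = λ' - Δλ

First calculate the Compton shift:
Δλ = λ_C(1 - cos θ)
Δλ = 2.4263 × (1 - cos(74°))
Δλ = 2.4263 × 0.7244
Δλ = 1.7575 pm

Initial wavelength:
λ = λ' - Δλ
λ = 51.9575 - 1.7575
λ = 50.2000 pm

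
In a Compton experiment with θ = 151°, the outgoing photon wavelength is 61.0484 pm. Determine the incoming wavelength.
56.5000 pm

From λ' = λ + Δλ, we have λ = λ' - Δλ

First calculate the Compton shift:
Δλ = λ_C(1 - cos θ)
Δλ = 2.4263 × (1 - cos(151°))
Δλ = 2.4263 × 1.8746
Δλ = 4.5484 pm

Initial wavelength:
λ = λ' - Δλ
λ = 61.0484 - 4.5484
λ = 56.5000 pm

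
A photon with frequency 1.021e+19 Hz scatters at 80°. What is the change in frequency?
6.526e+17 Hz (decrease)

Convert frequency to wavelength (c = 299792458 m/s):
λ₀ = c/f₀ = 299792458/1.021e+19 = 2.9362631e-11 m = 29.3626 pm

Calculate Compton shift:
Δλ = λ_C(1 - cos(80°)) = 2.0050 pm

Final wavelength:
λ' = λ₀ + Δλ = 29.3626 + 2.0050 = 31.3676 pm

Final frequency:
f' = c/λ' = 299792458/3.1367616e-11 = 9.5573873e+18 Hz

Frequency shift (decrease):
Δf = f₀ - f' = 1.021e+19 - 9.5573873e+18 = 6.526e+17 Hz

(Intermediate values are shown rounded; full precision is carried through to the final answer.)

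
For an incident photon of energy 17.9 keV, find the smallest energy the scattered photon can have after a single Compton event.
16.7281 keV (at θ = 180°)

The scattered photon has minimum energy when its wavelength is maximum, i.e., when the Compton shift Δλ = λ_C(1 − cos θ) is maximum. This occurs at θ = 180° (backscattering), giving Δλ_max = 2λ_C = 4.8526 pm.

Initial wavelength: λ₀ = hc/E₀ = 69.2649 pm
Maximum final wavelength: λ'_max = λ₀ + 2λ_C = 69.2649 + 4.8526 = 74.1175 pm
Minimum final energy: E'_min = hc/λ'_max = 16.7281 keV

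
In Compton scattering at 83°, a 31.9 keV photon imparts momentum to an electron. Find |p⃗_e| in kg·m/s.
2.2016e-23 kg·m/s

The electron is initially at rest, so by conservation of momentum:
p⃗_e = p⃗₀ − p⃗'  (incident photon momentum minus scattered photon momentum)

Photon momentum magnitudes (p = h/λ = E/c):
λ₀ = hc/E₀ = 38.8665 pm → p₀ = h/λ₀ = 1.7048e-23 kg·m/s
Δλ = λ_C(1 − cos 83°) = 2.1306 pm
λ' = 40.9971 pm → p' = h/λ' = 1.6162e-23 kg·m/s

The scattered photon makes angle θ = 83° with the incident direction, so by the law of cosines:
|p⃗_e|² = p₀² + p'² − 2p₀p'cos θ
|p⃗_e|² = (1.7048e-23)² + (1.6162e-23)² − 2·1.7048e-23·1.6162e-23·cos(83°)
|p⃗_e| = 2.2016e-23 kg·m/s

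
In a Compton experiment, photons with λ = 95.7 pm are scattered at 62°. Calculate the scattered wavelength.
96.9872 pm

Using the Compton scattering formula:
λ' = λ + Δλ = λ + λ_C(1 - cos θ)

Given:
- Initial wavelength λ = 95.7 pm
- Scattering angle θ = 62°
- Compton wavelength λ_C ≈ 2.4263 pm

Calculate the shift:
Δλ = 2.4263 × (1 - cos(62°))
Δλ = 2.4263 × 0.5305
Δλ = 1.2872 pm

Final wavelength:
λ' = 95.7 + 1.2872 = 96.9872 pm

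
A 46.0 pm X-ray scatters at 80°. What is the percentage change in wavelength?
4.3587%

Calculate the Compton shift:
Δλ = λ_C(1 - cos(80°))
Δλ = 2.4263 × (1 - cos(80°))
Δλ = 2.4263 × 0.8264
Δλ = 2.0050 pm

Percentage change:
(Δλ/λ₀) × 100 = (2.0050/46.0) × 100
= 4.3587%

(Intermediate values are shown rounded; full precision is carried through to the final answer.)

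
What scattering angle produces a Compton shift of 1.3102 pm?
62.61°

From the Compton formula Δλ = λ_C(1 - cos θ), we can solve for θ:

cos θ = 1 - Δλ/λ_C

Given:
- Δλ = 1.3102 pm
- λ_C = h/(m_e·c) ≈ 2.42631024 pm

cos θ = 1 - 1.3102/2.42631024
cos θ = 1 - 0.539997
cos θ = 0.460003

θ = arccos(0.460003)
θ = 62.61°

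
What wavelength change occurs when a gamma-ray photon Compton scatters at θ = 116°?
3.4899 pm

Using the Compton scattering formula:
Δλ = λ_C(1 - cos θ)

where λ_C = h/(m_e·c) ≈ 2.4263 pm is the Compton wavelength of an electron.

For θ = 116°:
cos(116°) = -0.4384
1 - cos(116°) = 1.4384

Δλ = 2.4263 × 1.4384
Δλ = 3.4899 pm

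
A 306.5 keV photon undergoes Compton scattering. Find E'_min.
139.3428 keV (at θ = 180°)

The scattered photon has minimum energy when its wavelength is maximum, i.e., when the Compton shift Δλ = λ_C(1 − cos θ) is maximum. This occurs at θ = 180° (backscattering), giving Δλ_max = 2λ_C = 4.8526 pm.

Initial wavelength: λ₀ = hc/E₀ = 4.0452 pm
Maximum final wavelength: λ'_max = λ₀ + 2λ_C = 4.0452 + 4.8526 = 8.8978 pm
Minimum final energy: E'_min = hc/λ'_max = 139.3428 keV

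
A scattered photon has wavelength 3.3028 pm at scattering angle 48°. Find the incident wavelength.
2.5000 pm

From λ' = λ + Δλ, we have λ = λ' - Δλ

First calculate the Compton shift:
Δλ = λ_C(1 - cos θ)
Δλ = 2.4263 × (1 - cos(48°))
Δλ = 2.4263 × 0.3309
Δλ = 0.8028 pm

Initial wavelength:
λ = λ' - Δλ
λ = 3.3028 - 0.8028
λ = 2.5000 pm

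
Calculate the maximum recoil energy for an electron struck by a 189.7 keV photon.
80.8314 keV

Maximum energy transfer occurs at θ = 180° (backscattering).

Initial photon: E₀ = 189.7 keV → λ₀ = 6.5358 pm

Maximum Compton shift (at 180°):
Δλ_max = 2λ_C = 2 × 2.4263 = 4.8526 pm

Final wavelength:
λ' = 6.5358 + 4.8526 = 11.3884 pm

Minimum photon energy (maximum energy to electron):
E'_min = hc/λ' = 108.8686 keV

Maximum electron kinetic energy:
K_max = E₀ - E'_min = 189.7000 - 108.8686 = 80.8314 keV

(Intermediate values are shown rounded; full precision is carried through to the final answer.)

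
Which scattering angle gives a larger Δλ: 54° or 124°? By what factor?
124° produces the larger shift by a factor of 3.782

Calculate both shifts using Δλ = λ_C(1 - cos θ):

For θ₁ = 54°:
Δλ₁ = 2.4263 × (1 - cos(54°))
Δλ₁ = 2.4263 × 0.4122
Δλ₁ = 1.0002 pm

For θ₂ = 124°:
Δλ₂ = 2.4263 × (1 - cos(124°))
Δλ₂ = 2.4263 × 1.5592
Δλ₂ = 3.7831 pm

The 124° angle produces the larger shift.
Ratio: 3.7831/1.0002 = 3.782

(Intermediate values are shown rounded; full precision is carried through to the final answer.)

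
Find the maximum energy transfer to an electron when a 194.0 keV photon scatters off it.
83.7287 keV

Maximum energy transfer occurs at θ = 180° (backscattering).

Initial photon: E₀ = 194.0 keV → λ₀ = 6.3909 pm

Maximum Compton shift (at 180°):
Δλ_max = 2λ_C = 2 × 2.4263 = 4.8526 pm

Final wavelength:
λ' = 6.3909 + 4.8526 = 11.2436 pm

Minimum photon energy (maximum energy to electron):
E'_min = hc/λ' = 110.2713 keV

Maximum electron kinetic energy:
K_max = E₀ - E'_min = 194.0000 - 110.2713 = 83.7287 keV

(Intermediate values are shown rounded; full precision is carried through to the final answer.)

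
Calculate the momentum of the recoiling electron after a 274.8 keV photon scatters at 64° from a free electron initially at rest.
1.4060e-22 kg·m/s

The electron is initially at rest, so by conservation of momentum:
p⃗_e = p⃗₀ − p⃗'  (incident photon momentum minus scattered photon momentum)

Photon momentum magnitudes (p = h/λ = E/c):
λ₀ = hc/E₀ = 4.5118 pm → p₀ = h/λ₀ = 1.4686e-22 kg·m/s
Δλ = λ_C(1 − cos 64°) = 1.3627 pm
λ' = 5.8745 pm → p' = h/λ' = 1.1279e-22 kg·m/s

The scattered photon makes angle θ = 64° with the incident direction, so by the law of cosines:
|p⃗_e|² = p₀² + p'² − 2p₀p'cos θ
|p⃗_e|² = (1.4686e-22)² + (1.1279e-22)² − 2·1.4686e-22·1.1279e-22·cos(64°)
|p⃗_e| = 1.4060e-22 kg·m/s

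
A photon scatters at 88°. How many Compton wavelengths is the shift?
0.9651 λ_C

The Compton shift formula is:
Δλ = λ_C(1 - cos θ)

Dividing both sides by λ_C:
Δλ/λ_C = 1 - cos θ

For θ = 88°:
Δλ/λ_C = 1 - cos(88°)
Δλ/λ_C = 1 - 0.0349
Δλ/λ_C = 0.9651

This means the shift is 0.9651 × λ_C = 2.3416 pm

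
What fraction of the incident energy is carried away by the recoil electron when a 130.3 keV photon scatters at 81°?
0.1770 (or 17.70%)

Calculate initial and final photon energies:

Initial: E₀ = 130.3 keV → λ₀ = 9.5153 pm
Compton shift: Δλ = 2.0468 pm
Final wavelength: λ' = 11.5620 pm
Final energy: E' = 107.2338 keV

Fractional energy loss:
(E₀ - E')/E₀ = (130.3000 - 107.2338)/130.3000
= 23.0662/130.3000
= 0.1770
= 17.70%

(Intermediate values are shown rounded; full precision is carried through to the final answer.)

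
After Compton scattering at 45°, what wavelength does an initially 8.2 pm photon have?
8.9106 pm

Using the Compton formula: λ' = λ + λ_C(1 − cos θ)

For θ = 45°, cos θ = √2/2 (exact) ≈ 0.7071, so:
1 − cos 45° = 1 − (√2/2) ≈ 0.2929

Δλ = λ_C × 0.2929 = 2.4263 × 0.2929 = 0.7106 pm

λ' = 8.2 + 0.7106 = 8.9106 pm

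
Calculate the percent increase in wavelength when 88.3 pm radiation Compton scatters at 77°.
2.1297%

Calculate the Compton shift:
Δλ = λ_C(1 - cos(77°))
Δλ = 2.4263 × (1 - cos(77°))
Δλ = 2.4263 × 0.7750
Δλ = 1.8805 pm

Percentage change:
(Δλ/λ₀) × 100 = (1.8805/88.3) × 100
= 2.1297%

(Intermediate values are shown rounded; full precision is carried through to the final answer.)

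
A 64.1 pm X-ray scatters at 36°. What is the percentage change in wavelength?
0.7229%

Calculate the Compton shift:
Δλ = λ_C(1 - cos(36°))
Δλ = 2.4263 × (1 - cos(36°))
Δλ = 2.4263 × 0.1910
Δλ = 0.4634 pm

Percentage change:
(Δλ/λ₀) × 100 = (0.4634/64.1) × 100
= 0.7229%

(Intermediate values are shown rounded; full precision is carried through to the final answer.)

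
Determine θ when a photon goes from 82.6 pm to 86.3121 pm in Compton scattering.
122.00°

First find the wavelength shift:
Δλ = λ' - λ = 86.3121 - 82.6 = 3.7121 pm

Using Δλ = λ_C(1 - cos θ), with λ_C = h/(m_e·c) ≈ 2.42631024 pm:
cos θ = 1 - Δλ/λ_C
cos θ = 1 - 3.7121/2.42631024
cos θ = -0.529936

θ = arccos(-0.529936)
θ = 122.00°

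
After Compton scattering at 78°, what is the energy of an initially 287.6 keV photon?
198.9207 keV

First convert energy to wavelength:
λ = hc/E, with hc ≈ 1239.842 keV·pm (i.e. 1239.842 eV·nm)

For E = 287.6 keV = 287600 eV:
λ = 1239.842 keV·pm / 287.6 keV
λ = 4.3110 pm

Calculate the Compton shift:
Δλ = λ_C(1 - cos(78°)) = 2.4263 × 0.7921
Δλ = 1.9219 pm

Final wavelength:
λ' = 4.3110 + 1.9219 = 6.2328 pm

Final energy:
E' = hc/λ' = 1239.842 / 6.2328 = 198.9207 keV

(Intermediate values are shown rounded; full precision is carried through to the final answer.)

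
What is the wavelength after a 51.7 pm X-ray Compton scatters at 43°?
52.3518 pm

Using the Compton scattering formula:
λ' = λ + Δλ = λ + λ_C(1 - cos θ)

Given:
- Initial wavelength λ = 51.7 pm
- Scattering angle θ = 43°
- Compton wavelength λ_C ≈ 2.4263 pm

Calculate the shift:
Δλ = 2.4263 × (1 - cos(43°))
Δλ = 2.4263 × 0.2686
Δλ = 0.6518 pm

Final wavelength:
λ' = 51.7 + 0.6518 = 52.3518 pm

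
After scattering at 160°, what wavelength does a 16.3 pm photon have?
21.0063 pm

Using the Compton scattering formula:
λ' = λ + Δλ = λ + λ_C(1 - cos θ)

Given:
- Initial wavelength λ = 16.3 pm
- Scattering angle θ = 160°
- Compton wavelength λ_C ≈ 2.4263 pm

Calculate the shift:
Δλ = 2.4263 × (1 - cos(160°))
Δλ = 2.4263 × 1.9397
Δλ = 4.7063 pm

Final wavelength:
λ' = 16.3 + 4.7063 = 21.0063 pm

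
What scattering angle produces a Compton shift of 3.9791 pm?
129.79°

From the Compton formula Δλ = λ_C(1 - cos θ), we can solve for θ:

cos θ = 1 - Δλ/λ_C

Given:
- Δλ = 3.9791 pm
- λ_C = h/(m_e·c) ≈ 2.42631024 pm

cos θ = 1 - 3.9791/2.42631024
cos θ = 1 - 1.639980
cos θ = -0.639980

θ = arccos(-0.639980)
θ = 129.79°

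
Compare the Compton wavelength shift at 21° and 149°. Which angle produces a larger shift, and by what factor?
149° produces the larger shift by a factor of 27.961

Calculate both shifts using Δλ = λ_C(1 - cos θ):

For θ₁ = 21°:
Δλ₁ = 2.4263 × (1 - cos(21°))
Δλ₁ = 2.4263 × 0.0664
Δλ₁ = 0.1612 pm

For θ₂ = 149°:
Δλ₂ = 2.4263 × (1 - cos(149°))
Δλ₂ = 2.4263 × 1.8572
Δλ₂ = 4.5061 pm

The 149° angle produces the larger shift.
Ratio: 4.5061/0.1612 = 27.961

(Intermediate values are shown rounded; full precision is carried through to the final answer.)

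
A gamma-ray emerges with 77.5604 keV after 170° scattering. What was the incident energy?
111.0000 keV

Convert final energy to wavelength (hc ≈ 1239.842 keV·pm):
λ' = hc/E' = 1239.842 / 77.5604 = 15.9855 pm

Calculate the Compton shift:
Δλ = λ_C(1 - cos(170°))
Δλ = 2.4263 × (1 - cos(170°))
Δλ = 4.8158 pm

Initial wavelength:
λ = λ' - Δλ = 15.9855 - 4.8158 = 11.1697 pm

Initial energy:
E = hc/λ = 1239.842 / 11.1697 = 111.0000 keV

(Intermediate values are shown rounded; full precision is carried through to the final answer.)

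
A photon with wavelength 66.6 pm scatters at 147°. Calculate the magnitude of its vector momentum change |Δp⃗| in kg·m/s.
1.8481e-23 kg·m/s

Photon momentum magnitude is p = h/λ.

Initial momentum:
p₀ = h/λ = 6.6261e-34/6.6600e-11 = 9.9491e-24 kg·m/s

After scattering:
λ' = λ + Δλ = 66.6 + 4.4612 = 71.0612 pm
p' = h/λ' = 6.6261e-34/7.1061e-11 = 9.3245e-24 kg·m/s

Momentum is a vector; the scattered photon's direction makes angle θ = 147° with the incident direction. The magnitude of the vector change Δp⃗ = p⃗₀ − p⃗' is found from the law of cosines:
|Δp⃗|² = p₀² + p'² − 2p₀p'cos θ
|Δp⃗|² = (9.9491e-24)² + (9.3245e-24)² − 2·9.9491e-24·9.3245e-24·cos(147°)
|Δp⃗| = 1.8481e-23 kg·m/s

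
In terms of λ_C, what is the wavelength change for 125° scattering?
1.5736 λ_C

The Compton shift formula is:
Δλ = λ_C(1 - cos θ)

Dividing both sides by λ_C:
Δλ/λ_C = 1 - cos θ

For θ = 125°:
Δλ/λ_C = 1 - cos(125°)
Δλ/λ_C = 1 - -0.5736
Δλ/λ_C = 1.5736

This means the shift is 1.5736 × λ_C = 3.8180 pm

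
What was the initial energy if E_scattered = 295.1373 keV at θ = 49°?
368.3000 keV

Convert final energy to wavelength (hc ≈ 1239.842 keV·pm):
λ' = hc/E' = 1239.842 / 295.1373 = 4.2009 pm

Calculate the Compton shift:
Δλ = λ_C(1 - cos(49°))
Δλ = 2.4263 × (1 - cos(49°))
Δλ = 0.8345 pm

Initial wavelength:
λ = λ' - Δλ = 4.2009 - 0.8345 = 3.3664 pm

Initial energy:
E = hc/λ = 1239.842 / 3.3664 = 368.3000 keV

(Intermediate values are shown rounded; full precision is carried through to the final answer.)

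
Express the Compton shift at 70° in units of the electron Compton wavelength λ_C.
0.6580 λ_C

The Compton shift formula is:
Δλ = λ_C(1 - cos θ)

Dividing both sides by λ_C:
Δλ/λ_C = 1 - cos θ

For θ = 70°:
Δλ/λ_C = 1 - cos(70°)
Δλ/λ_C = 1 - 0.3420
Δλ/λ_C = 0.6580

This means the shift is 0.6580 × λ_C = 1.5965 pm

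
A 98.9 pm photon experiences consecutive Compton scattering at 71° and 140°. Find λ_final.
104.8214 pm

Apply Compton shift twice:

First scattering at θ₁ = 71°:
Δλ₁ = λ_C(1 - cos(71°))
Δλ₁ = 2.4263 × 0.6744
Δλ₁ = 1.6364 pm

After first scattering:
λ₁ = 98.9 + 1.6364 = 100.5364 pm

Second scattering at θ₂ = 140°:
Δλ₂ = λ_C(1 - cos(140°))
Δλ₂ = 2.4263 × 1.7660
Δλ₂ = 4.2850 pm

Final wavelength:
λ₂ = 100.5364 + 4.2850 = 104.8214 pm

Total shift: Δλ_total = 1.6364 + 4.2850 = 5.9214 pm

(Intermediate values are shown rounded; full precision is carried through to the final answer.)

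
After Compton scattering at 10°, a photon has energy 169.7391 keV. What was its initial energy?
170.6000 keV

Convert final energy to wavelength (hc ≈ 1239.842 keV·pm):
λ' = hc/E' = 1239.842 / 169.7391 = 7.3044 pm

Calculate the Compton shift:
Δλ = λ_C(1 - cos(10°))
Δλ = 2.4263 × (1 - cos(10°))
Δλ = 0.0369 pm

Initial wavelength:
λ = λ' - Δλ = 7.3044 - 0.0369 = 7.2675 pm

Initial energy:
E = hc/λ = 1239.842 / 7.2675 = 170.6000 keV

(Intermediate values are shown rounded; full precision is carried through to the final answer.)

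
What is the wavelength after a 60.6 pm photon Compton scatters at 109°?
63.8162 pm

Using the Compton scattering formula:
λ' = λ + Δλ = λ + λ_C(1 - cos θ)

Given:
- Initial wavelength λ = 60.6 pm
- Scattering angle θ = 109°
- Compton wavelength λ_C ≈ 2.4263 pm

Calculate the shift:
Δλ = 2.4263 × (1 - cos(109°))
Δλ = 2.4263 × 1.3256
Δλ = 3.2162 pm

Final wavelength:
λ' = 60.6 + 3.2162 = 63.8162 pm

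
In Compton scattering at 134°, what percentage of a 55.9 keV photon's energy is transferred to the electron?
0.1564 (or 15.64%)

Calculate initial and final photon energies:

Initial: E₀ = 55.9 keV → λ₀ = 22.1796 pm
Compton shift: Δλ = 4.1118 pm
Final wavelength: λ' = 26.2914 pm
Final energy: E' = 47.1577 keV

Fractional energy loss:
(E₀ - E')/E₀ = (55.9000 - 47.1577)/55.9000
= 8.7423/55.9000
= 0.1564
= 15.64%

(Intermediate values are shown rounded; full precision is carried through to the final answer.)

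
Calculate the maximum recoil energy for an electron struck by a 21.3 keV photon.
1.6391 keV

Maximum energy transfer occurs at θ = 180° (backscattering).

Initial photon: E₀ = 21.3 keV → λ₀ = 58.2085 pm

Maximum Compton shift (at 180°):
Δλ_max = 2λ_C = 2 × 2.4263 = 4.8526 pm

Final wavelength:
λ' = 58.2085 + 4.8526 = 63.0612 pm

Minimum photon energy (maximum energy to electron):
E'_min = hc/λ' = 19.6609 keV

Maximum electron kinetic energy:
K_max = E₀ - E'_min = 21.3000 - 19.6609 = 1.6391 keV

(Intermediate values are shown rounded; full precision is carried through to the final answer.)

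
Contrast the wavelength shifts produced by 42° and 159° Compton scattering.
159° produces the larger shift by a factor of 7.528

Calculate both shifts using Δλ = λ_C(1 - cos θ):

For θ₁ = 42°:
Δλ₁ = 2.4263 × (1 - cos(42°))
Δλ₁ = 2.4263 × 0.2569
Δλ₁ = 0.6232 pm

For θ₂ = 159°:
Δλ₂ = 2.4263 × (1 - cos(159°))
Δλ₂ = 2.4263 × 1.9336
Δλ₂ = 4.6915 pm

The 159° angle produces the larger shift.
Ratio: 4.6915/0.6232 = 7.528

(Intermediate values are shown rounded; full precision is carried through to the final answer.)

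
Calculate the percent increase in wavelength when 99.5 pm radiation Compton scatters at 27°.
0.2658%

Calculate the Compton shift:
Δλ = λ_C(1 - cos(27°))
Δλ = 2.4263 × (1 - cos(27°))
Δλ = 2.4263 × 0.1090
Δλ = 0.2645 pm

Percentage change:
(Δλ/λ₀) × 100 = (0.2645/99.5) × 100
= 0.2658%

(Intermediate values are shown rounded; full precision is carried through to the final answer.)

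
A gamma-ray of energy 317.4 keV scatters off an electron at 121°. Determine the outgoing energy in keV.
163.5202 keV

First convert energy to wavelength:
λ = hc/E, with hc ≈ 1239.842 keV·pm (i.e. 1239.842 eV·nm)

For E = 317.4 keV = 317400 eV:
λ = 1239.842 keV·pm / 317.4 keV
λ = 3.9062 pm

Calculate the Compton shift:
Δλ = λ_C(1 - cos(121°)) = 2.4263 × 1.5150
Δλ = 3.6760 pm

Final wavelength:
λ' = 3.9062 + 3.6760 = 7.5822 pm

Final energy:
E' = hc/λ' = 1239.842 / 7.5822 = 163.5202 keV

(Intermediate values are shown rounded; full precision is carried through to the final answer.)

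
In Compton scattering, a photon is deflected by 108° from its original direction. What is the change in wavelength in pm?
3.1761 pm

Using the Compton scattering formula:
Δλ = λ_C(1 - cos θ)

where λ_C = h/(m_e·c) ≈ 2.4263 pm is the Compton wavelength of an electron.

For θ = 108°:
cos(108°) = -0.3090
1 - cos(108°) = 1.3090

Δλ = 2.4263 × 1.3090
Δλ = 3.1761 pm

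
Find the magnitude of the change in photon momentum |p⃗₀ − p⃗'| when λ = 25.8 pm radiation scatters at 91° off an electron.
3.5072e-23 kg·m/s

Photon momentum magnitude is p = h/λ.

Initial momentum:
p₀ = h/λ = 6.6261e-34/2.5800e-11 = 2.5682e-23 kg·m/s

After scattering:
λ' = λ + Δλ = 25.8 + 2.4687 = 28.2687 pm
p' = h/λ' = 6.6261e-34/2.8269e-11 = 2.3440e-23 kg·m/s

Momentum is a vector; the scattered photon's direction makes angle θ = 91° with the incident direction. The magnitude of the vector change Δp⃗ = p⃗₀ − p⃗' is found from the law of cosines:
|Δp⃗|² = p₀² + p'² − 2p₀p'cos θ
|Δp⃗|² = (2.5682e-23)² + (2.3440e-23)² − 2·2.5682e-23·2.3440e-23·cos(91°)
|Δp⃗| = 3.5072e-23 kg·m/s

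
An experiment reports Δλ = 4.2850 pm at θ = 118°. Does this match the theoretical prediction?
No, inconsistent

Calculate the expected shift for θ = 118°:

Δλ_expected = λ_C(1 - cos(118°))
Δλ_expected = 2.4263 × (1 - cos(118°))
Δλ_expected = 2.4263 × 1.4695
Δλ_expected = 3.5654 pm

Given shift: 4.2850 pm
Expected shift: 3.5654 pm
Difference: 0.7196 pm

The values do not match. The given shift corresponds to θ ≈ 140.0°, not 118°.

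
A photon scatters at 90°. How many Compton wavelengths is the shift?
1.0000 λ_C

The Compton shift formula is:
Δλ = λ_C(1 - cos θ)

Dividing both sides by λ_C:
Δλ/λ_C = 1 - cos θ

For θ = 90°:
Δλ/λ_C = 1 - cos(90°)
Δλ/λ_C = 1 - 0.0000
Δλ/λ_C = 1.0000

This means the shift is 1.0000 × λ_C = 2.4263 pm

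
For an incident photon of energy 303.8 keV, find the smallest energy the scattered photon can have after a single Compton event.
138.7821 keV (at θ = 180°)

The scattered photon has minimum energy when its wavelength is maximum, i.e., when the Compton shift Δλ = λ_C(1 − cos θ) is maximum. This occurs at θ = 180° (backscattering), giving Δλ_max = 2λ_C = 4.8526 pm.

Initial wavelength: λ₀ = hc/E₀ = 4.0811 pm
Maximum final wavelength: λ'_max = λ₀ + 2λ_C = 4.0811 + 4.8526 = 8.9337 pm
Minimum final energy: E'_min = hc/λ'_max = 138.7821 keV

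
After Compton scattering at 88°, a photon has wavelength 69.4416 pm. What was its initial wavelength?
67.1000 pm

From λ' = λ + Δλ, we have λ = λ' - Δλ

First calculate the Compton shift:
Δλ = λ_C(1 - cos θ)
Δλ = 2.4263 × (1 - cos(88°))
Δλ = 2.4263 × 0.9651
Δλ = 2.3416 pm

Initial wavelength:
λ = λ' - Δλ
λ = 69.4416 - 2.3416
λ = 67.1000 pm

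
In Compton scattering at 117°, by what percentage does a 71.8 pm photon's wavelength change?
4.9134%

Calculate the Compton shift:
Δλ = λ_C(1 - cos(117°))
Δλ = 2.4263 × (1 - cos(117°))
Δλ = 2.4263 × 1.4540
Δλ = 3.5278 pm

Percentage change:
(Δλ/λ₀) × 100 = (3.5278/71.8) × 100
= 4.9134%

(Intermediate values are shown rounded; full precision is carried through to the final answer.)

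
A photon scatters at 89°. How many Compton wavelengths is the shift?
0.9825 λ_C

The Compton shift formula is:
Δλ = λ_C(1 - cos θ)

Dividing both sides by λ_C:
Δλ/λ_C = 1 - cos θ

For θ = 89°:
Δλ/λ_C = 1 - cos(89°)
Δλ/λ_C = 1 - 0.0175
Δλ/λ_C = 0.9825

This means the shift is 0.9825 × λ_C = 2.3840 pm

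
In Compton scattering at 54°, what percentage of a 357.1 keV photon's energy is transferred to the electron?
0.2236 (or 22.36%)

Calculate initial and final photon energies:

Initial: E₀ = 357.1 keV → λ₀ = 3.4720 pm
Compton shift: Δλ = 1.0002 pm
Final wavelength: λ' = 4.4721 pm
Final energy: E' = 277.2372 keV

Fractional energy loss:
(E₀ - E')/E₀ = (357.1000 - 277.2372)/357.1000
= 79.8628/357.1000
= 0.2236
= 22.36%

(Intermediate values are shown rounded; full precision is carried through to the final answer.)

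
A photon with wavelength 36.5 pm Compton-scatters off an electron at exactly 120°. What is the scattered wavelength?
40.1395 pm

Using the Compton formula: λ' = λ + λ_C(1 − cos θ)

For θ = 120°, cos θ = -1/2 (exact) = -0.5000, so:
1 − cos 120° = 1 − (-1/2) = 1.5000

Δλ = λ_C × 1.5000 = 2.4263 × 1.5000 = 3.6395 pm

λ' = 36.5 + 3.6395 = 40.1395 pm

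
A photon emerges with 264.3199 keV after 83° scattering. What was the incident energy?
484.3001 keV

Convert final energy to wavelength (hc ≈ 1239.842 keV·pm):
λ' = hc/E' = 1239.842 / 264.3199 = 4.6907 pm

Calculate the Compton shift:
Δλ = λ_C(1 - cos(83°))
Δλ = 2.4263 × (1 - cos(83°))
Δλ = 2.1306 pm

Initial wavelength:
λ = λ' - Δλ = 4.6907 - 2.1306 = 2.5601 pm

Initial energy:
E = hc/λ = 1239.842 / 2.5601 = 484.3001 keV

(Intermediate values are shown rounded; full precision is carried through to the final answer.)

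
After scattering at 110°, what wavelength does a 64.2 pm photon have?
67.4562 pm

Using the Compton scattering formula:
λ' = λ + Δλ = λ + λ_C(1 - cos θ)

Given:
- Initial wavelength λ = 64.2 pm
- Scattering angle θ = 110°
- Compton wavelength λ_C ≈ 2.4263 pm

Calculate the shift:
Δλ = 2.4263 × (1 - cos(110°))
Δλ = 2.4263 × 1.3420
Δλ = 3.2562 pm

Final wavelength:
λ' = 64.2 + 3.2562 = 67.4562 pm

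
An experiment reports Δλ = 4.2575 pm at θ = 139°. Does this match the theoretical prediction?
Yes, consistent

Calculate the expected shift for θ = 139°:

Δλ_expected = λ_C(1 - cos(139°))
Δλ_expected = 2.4263 × (1 - cos(139°))
Δλ_expected = 2.4263 × 1.7547
Δλ_expected = 4.2575 pm

Given shift: 4.2575 pm
Expected shift: 4.2575 pm
Difference: 0.0000 pm

The values match. This is consistent with Compton scattering at the stated angle.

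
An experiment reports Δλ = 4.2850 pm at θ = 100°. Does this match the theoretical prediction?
No, inconsistent

Calculate the expected shift for θ = 100°:

Δλ_expected = λ_C(1 - cos(100°))
Δλ_expected = 2.4263 × (1 - cos(100°))
Δλ_expected = 2.4263 × 1.1736
Δλ_expected = 2.8476 pm

Given shift: 4.2850 pm
Expected shift: 2.8476 pm
Difference: 1.4373 pm

The values do not match. The given shift corresponds to θ ≈ 140.0°, not 100°.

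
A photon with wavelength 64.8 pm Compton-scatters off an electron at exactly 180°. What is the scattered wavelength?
69.6526 pm

Using the Compton formula: λ' = λ + λ_C(1 − cos θ)

For θ = 180°, cos θ = -1 (exact) = -1.0000, so:
1 − cos 180° = 1 − (-1) = 2.0000

Δλ = λ_C × 2.0000 = 2.4263 × 2.0000 = 4.8526 pm

λ' = 64.8 + 4.8526 = 69.6526 pm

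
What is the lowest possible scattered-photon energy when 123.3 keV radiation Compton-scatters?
83.1656 keV (at θ = 180°)

The scattered photon has minimum energy when its wavelength is maximum, i.e., when the Compton shift Δλ = λ_C(1 − cos θ) is maximum. This occurs at θ = 180° (backscattering), giving Δλ_max = 2λ_C = 4.8526 pm.

Initial wavelength: λ₀ = hc/E₀ = 10.0555 pm
Maximum final wavelength: λ'_max = λ₀ + 2λ_C = 10.0555 + 4.8526 = 14.9081 pm
Minimum final energy: E'_min = hc/λ'_max = 83.1656 keV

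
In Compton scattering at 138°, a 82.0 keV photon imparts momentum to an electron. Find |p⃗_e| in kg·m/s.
7.2963e-23 kg·m/s

The electron is initially at rest, so by conservation of momentum:
p⃗_e = p⃗₀ − p⃗'  (incident photon momentum minus scattered photon momentum)

Photon momentum magnitudes (p = h/λ = E/c):
λ₀ = hc/E₀ = 15.1200 pm → p₀ = h/λ₀ = 4.3823e-23 kg·m/s
Δλ = λ_C(1 − cos 138°) = 4.2294 pm
λ' = 19.3494 pm → p' = h/λ' = 3.4244e-23 kg·m/s

The scattered photon makes angle θ = 138° with the incident direction, so by the law of cosines:
|p⃗_e|² = p₀² + p'² − 2p₀p'cos θ
|p⃗_e|² = (4.3823e-23)² + (3.4244e-23)² − 2·4.3823e-23·3.4244e-23·cos(138°)
|p⃗_e| = 7.2963e-23 kg·m/s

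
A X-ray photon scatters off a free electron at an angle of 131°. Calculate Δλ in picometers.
4.0181 pm

Using the Compton scattering formula:
Δλ = λ_C(1 - cos θ)

where λ_C = h/(m_e·c) ≈ 2.4263 pm is the Compton wavelength of an electron.

For θ = 131°:
cos(131°) = -0.6561
1 - cos(131°) = 1.6561

Δλ = 2.4263 × 1.6561
Δλ = 4.0181 pm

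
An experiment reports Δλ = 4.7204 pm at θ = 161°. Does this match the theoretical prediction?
Yes, consistent

Calculate the expected shift for θ = 161°:

Δλ_expected = λ_C(1 - cos(161°))
Δλ_expected = 2.4263 × (1 - cos(161°))
Δλ_expected = 2.4263 × 1.9455
Δλ_expected = 4.7204 pm

Given shift: 4.7204 pm
Expected shift: 4.7204 pm
Difference: 0.0000 pm

The values match. This is consistent with Compton scattering at the stated angle.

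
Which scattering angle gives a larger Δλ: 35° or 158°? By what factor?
158° produces the larger shift by a factor of 10.656

Calculate both shifts using Δλ = λ_C(1 - cos θ):

For θ₁ = 35°:
Δλ₁ = 2.4263 × (1 - cos(35°))
Δλ₁ = 2.4263 × 0.1808
Δλ₁ = 0.4388 pm

For θ₂ = 158°:
Δλ₂ = 2.4263 × (1 - cos(158°))
Δλ₂ = 2.4263 × 1.9272
Δλ₂ = 4.6759 pm

The 158° angle produces the larger shift.
Ratio: 4.6759/0.4388 = 10.656

(Intermediate values are shown rounded; full precision is carried through to the final answer.)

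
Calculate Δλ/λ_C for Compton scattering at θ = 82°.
0.8608 λ_C

The Compton shift formula is:
Δλ = λ_C(1 - cos θ)

Dividing both sides by λ_C:
Δλ/λ_C = 1 - cos θ

For θ = 82°:
Δλ/λ_C = 1 - cos(82°)
Δλ/λ_C = 1 - 0.1392
Δλ/λ_C = 0.8608

This means the shift is 0.8608 × λ_C = 2.0886 pm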